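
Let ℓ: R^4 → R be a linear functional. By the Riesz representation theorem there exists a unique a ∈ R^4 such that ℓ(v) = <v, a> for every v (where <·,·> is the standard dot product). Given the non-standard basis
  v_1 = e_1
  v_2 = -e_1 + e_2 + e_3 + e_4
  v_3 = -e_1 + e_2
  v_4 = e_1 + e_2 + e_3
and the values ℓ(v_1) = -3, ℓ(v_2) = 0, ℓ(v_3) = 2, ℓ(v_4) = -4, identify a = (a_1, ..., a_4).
a = (-3, -1, 0, -2)

Write a = (a_1, ..., a_4) in the standard basis. For each basis vector v_i, ℓ(v_i) = <v_i, a> is a linear equation in the a_j's. Collect the n equations into a matrix system V a = ℓ, where row i of V is v_i (expressed in the standard basis). Since V is invertible (lower-triangular with 1s on the diagonal, up to permutation), solve by back-substitution:
  V =
[[1, 0, 0, 0],
 [-1, 1, 1, 1],
 [-1, 1, 0, 0],
 [1, 1, 1, 0]]
  V a = (-3, 0, 2, -4)
Solving gives a = (-3, -1, 0, -2).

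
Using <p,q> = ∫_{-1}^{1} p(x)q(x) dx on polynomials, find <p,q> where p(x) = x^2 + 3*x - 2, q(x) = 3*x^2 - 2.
<p,q> = 58/15

Expand the product: p(x)·q(x) = 3*x^4 + 9*x^3 - 8*x^2 - 6*x + 4.
∫_{-1}^{1} of each monomial x^k gives [2/(k+1) if k even, 0 if k odd]. Integrating term-by-term (or equivalently evaluating the antiderivative F(x) = 3*x^5/5 + 9*x^4/4 - 8*x^3/3 - 3*x^2 + 4*x at the endpoints):
  F(1) − F(−1) = 71/60 − (-161/60) = 58/15.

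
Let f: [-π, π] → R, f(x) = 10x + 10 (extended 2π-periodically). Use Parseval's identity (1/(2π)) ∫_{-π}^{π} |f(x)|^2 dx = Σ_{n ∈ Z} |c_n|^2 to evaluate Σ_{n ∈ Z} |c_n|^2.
Σ |c_n|^2 = 100π^2/3 + 100

Expand and integrate term by term over [-π, π]:
  ∫ (10x)^2 dx = 100·(2π^3/3); ∫ 2·10·(10)·x dx = 0 (odd integrand); ∫ 10^2 dx = 100·2π.
So (1/(2π)) ∫_{-π}^{π} (10x + 10)^2 dx = 100π^2/3 + 100 = 100π^2/3 + 100.
Parseval ⇒ Σ |c_n|^2 = 100π^2/3 + 100.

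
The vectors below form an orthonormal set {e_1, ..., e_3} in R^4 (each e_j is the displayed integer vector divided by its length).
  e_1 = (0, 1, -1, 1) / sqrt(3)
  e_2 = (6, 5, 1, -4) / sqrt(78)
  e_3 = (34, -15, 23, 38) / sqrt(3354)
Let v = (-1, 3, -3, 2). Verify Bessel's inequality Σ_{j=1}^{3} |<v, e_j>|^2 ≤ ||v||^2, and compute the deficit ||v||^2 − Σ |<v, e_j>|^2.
Σ |<v, e_j>|^2 = 986/43; ||v||^2 = 23; deficit = 3/43

Write each e_j = u_j / sqrt(<u_j, u_j>) where u_j is the displayed integer vector. Then <v, e_j> = <v, u_j> / sqrt(<u_j, u_j>), so |<v, e_j>|^2 = <v, u_j>^2 / <u_j, u_j>.
Coefficients: <v, e_1> = 8/sqrt(3), <v, e_2> = -2/sqrt(78), <v, e_3> = -72/sqrt(3354).
Square and sum: Σ |<v, e_j>|^2 = 986/43.
Compute ||v||^2 = v·v = 23.
Deficit = 23 − 986/43 = 3/43 ≥ 0, confirming Bessel's inequality. (The deficit equals ||v − Σ <v,e_j> e_j||^2, the squared distance from v to span{e_j}.)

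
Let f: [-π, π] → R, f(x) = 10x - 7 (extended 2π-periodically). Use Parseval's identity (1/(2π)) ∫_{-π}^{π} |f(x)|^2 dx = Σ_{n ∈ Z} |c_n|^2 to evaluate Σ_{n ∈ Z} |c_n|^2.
Σ |c_n|^2 = 100π^2/3 + 49

Expand and integrate term by term over [-π, π]:
  ∫ (10x)^2 dx = 100·(2π^3/3); ∫ 2·10·(-7)·x dx = 0 (odd integrand); ∫ (-7)^2 dx = 49·2π.
So (1/(2π)) ∫_{-π}^{π} (10x - 7)^2 dx = 100π^2/3 + 49 = 100π^2/3 + 49.
Parseval ⇒ Σ |c_n|^2 = 100π^2/3 + 49.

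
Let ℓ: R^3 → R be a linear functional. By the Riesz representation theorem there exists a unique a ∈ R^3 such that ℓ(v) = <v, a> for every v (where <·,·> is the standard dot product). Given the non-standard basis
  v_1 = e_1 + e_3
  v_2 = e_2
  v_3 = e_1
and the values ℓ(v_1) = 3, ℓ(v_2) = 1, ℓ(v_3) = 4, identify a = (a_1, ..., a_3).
a = (4, 1, -1)

Write a = (a_1, ..., a_3) in the standard basis. For each basis vector v_i, ℓ(v_i) = <v_i, a> is a linear equation in the a_j's. Collect the n equations into a matrix system V a = ℓ, where row i of V is v_i (expressed in the standard basis). Since V is invertible (lower-triangular with 1s on the diagonal, up to permutation), solve by back-substitution:
  V =
[[1, 0, 1],
 [0, 1, 0],
 [1, 0, 0]]
  V a = (3, 1, 4)
Solving gives a = (4, 1, -1).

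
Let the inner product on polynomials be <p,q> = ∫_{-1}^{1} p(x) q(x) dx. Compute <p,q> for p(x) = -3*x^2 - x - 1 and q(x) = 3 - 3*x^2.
<p,q> = -32/5

Expand the product: p(x)·q(x) = 9*x^4 + 3*x^3 - 6*x^2 - 3*x - 3.
∫_{-1}^{1} of each monomial x^k gives [2/(k+1) if k even, 0 if k odd]. Integrating term-by-term (or equivalently evaluating the antiderivative F(x) = 9*x^5/5 + 3*x^4/4 - 2*x^3 - 3*x^2/2 - 3*x at the endpoints):
  F(1) − F(−1) = -79/20 − (49/20) = -32/5.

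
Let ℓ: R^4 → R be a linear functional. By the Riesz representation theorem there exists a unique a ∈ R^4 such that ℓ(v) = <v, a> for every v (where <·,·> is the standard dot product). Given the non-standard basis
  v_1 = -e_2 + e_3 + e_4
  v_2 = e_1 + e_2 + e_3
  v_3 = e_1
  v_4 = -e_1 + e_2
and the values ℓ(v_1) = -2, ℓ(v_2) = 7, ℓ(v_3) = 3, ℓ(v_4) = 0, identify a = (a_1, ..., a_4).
a = (3, 3, 1, 0)

Write a = (a_1, ..., a_4) in the standard basis. For each basis vector v_i, ℓ(v_i) = <v_i, a> is a linear equation in the a_j's. Collect the n equations into a matrix system V a = ℓ, where row i of V is v_i (expressed in the standard basis). Since V is invertible (lower-triangular with 1s on the diagonal, up to permutation), solve by back-substitution:
  V =
[[0, -1, 1, 1],
 [1, 1, 1, 0],
 [1, 0, 0, 0],
 [-1, 1, 0, 0]]
  V a = (-2, 7, 3, 0)
Solving gives a = (3, 3, 1, 0).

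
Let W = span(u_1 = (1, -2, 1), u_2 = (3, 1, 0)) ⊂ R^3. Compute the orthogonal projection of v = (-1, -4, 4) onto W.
proj_W(v) = (-42/59, -287/59, 117/59)

Set up U = [u_1 | ... | u_2] ∈ R^(3×2). The projector onto W = col(U) is P = U (U^T U)^(-1) U^T.
Compute U^T U =
  [6, 1]
  [1, 10],
and U^T v = (11, -7).
Solve U^T U · c = U^T v for the coefficients: c = (117/59, -53/59). The projection is proj_W(v) = U c.
Check: (v - proj_W(v)) · u_1 = 0  (should be 0).
Check: (v - proj_W(v)) · u_2 = 0  (should be 0).
Result: proj_W(v) = (-42/59, -287/59, 117/59).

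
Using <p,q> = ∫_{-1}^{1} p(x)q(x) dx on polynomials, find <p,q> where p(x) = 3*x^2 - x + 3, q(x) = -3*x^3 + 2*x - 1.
<p,q> = -122/15

Expand the product: p(x)·q(x) = -9*x^5 + 3*x^4 - 3*x^3 - 5*x^2 + 7*x - 3.
∫_{-1}^{1} of each monomial x^k gives [2/(k+1) if k even, 0 if k odd]. Integrating term-by-term (or equivalently evaluating the antiderivative F(x) = -3*x^6/2 + 3*x^5/5 - 3*x^4/4 - 5*x^3/3 + 7*x^2/2 - 3*x at the endpoints):
  F(1) − F(−1) = -169/60 − (319/60) = -122/15.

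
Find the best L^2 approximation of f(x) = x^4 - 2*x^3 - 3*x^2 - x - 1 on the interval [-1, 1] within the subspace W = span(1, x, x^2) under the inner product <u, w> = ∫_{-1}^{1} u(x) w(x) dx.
g(x) = -15*x^2/7 - 11*x/5 - 38/35

The best approximation g ∈ W is the orthogonal projection of f onto W. Writing g = a_0 + a_1 x + a_2 x^2, the coefficients solve the normal equations G · a = b where
  G_{ij} = <φ_i, φ_j> and b_i = <f, φ_i>, with φ_0 = 1, φ_1 = x, φ_2 = x^2.
G =
  [2, 0, 2/3]
  [0, 2/3, 0]
  [2/3, 0, 2/5],
b = (-18/5, -22/15, -166/105).
Solving gives a_0 = -38/35, a_1 = -11/5, a_2 = -15/7, so
  g(x) = -15*x^2/7 - 11*x/5 - 38/35.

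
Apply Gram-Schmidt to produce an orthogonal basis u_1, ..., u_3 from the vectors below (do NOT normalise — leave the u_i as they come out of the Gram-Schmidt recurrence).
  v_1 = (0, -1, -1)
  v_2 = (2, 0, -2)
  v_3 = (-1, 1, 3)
Orthogonal basis:
  u_1 = (0, -1, -1)
  u_2 = (2, 1, -1)
  u_3 = (1/3, -1/3, 1/3)

Apply the Gram-Schmidt recurrence
  u_1 = v_1
  u_i = v_i − Σ_{j<i} ((v_i · u_j) / (u_j · u_j)) · u_j.

Step by step this gives:
  u_1 = (0, -1, -1)
  u_2 = (2, 1, -1)
  u_3 = (1/3, -1/3, 1/3)

Orthogonality check:
  u_2 · u_1 = 0 (should be 0)
  u_3 · u_1 = 0 (should be 0)
  u_3 · u_2 = 0 (should be 0)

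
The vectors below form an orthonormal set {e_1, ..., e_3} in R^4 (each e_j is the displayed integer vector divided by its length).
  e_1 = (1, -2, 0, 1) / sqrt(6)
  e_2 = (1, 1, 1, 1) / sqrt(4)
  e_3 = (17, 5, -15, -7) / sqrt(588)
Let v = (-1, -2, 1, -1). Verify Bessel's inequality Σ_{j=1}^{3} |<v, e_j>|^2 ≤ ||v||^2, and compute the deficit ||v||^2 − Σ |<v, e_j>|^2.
Σ |<v, e_j>|^2 = 5; ||v||^2 = 7; deficit = 2

Write each e_j = u_j / sqrt(<u_j, u_j>) where u_j is the displayed integer vector. Then <v, e_j> = <v, u_j> / sqrt(<u_j, u_j>), so |<v, e_j>|^2 = <v, u_j>^2 / <u_j, u_j>.
Coefficients: <v, e_1> = 2/sqrt(6), <v, e_2> = -3/sqrt(4), <v, e_3> = -35/sqrt(588).
Square and sum: Σ |<v, e_j>|^2 = 5.
Compute ||v||^2 = v·v = 7.
Deficit = 7 − 5 = 2 ≥ 0, confirming Bessel's inequality. (The deficit equals ||v − Σ <v,e_j> e_j||^2, the squared distance from v to span{e_j}.)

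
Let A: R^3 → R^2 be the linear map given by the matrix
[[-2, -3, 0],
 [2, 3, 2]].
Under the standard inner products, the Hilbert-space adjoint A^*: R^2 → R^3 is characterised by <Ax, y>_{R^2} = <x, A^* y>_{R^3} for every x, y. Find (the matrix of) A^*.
A^* = A^T =
[[-2, 2],
 [-3, 3],
 [0, 2]]

For real matrices with standard dot products, the defining identity <Ax, y> = <x, A^* y> gives (Ax)^T y = x^T (A^*) y, i.e. x^T A^T y = x^T (A^*) y. Since this holds for all x, y, we must have A^* = A^T. Therefore
A^* =
[[-2, 2],
 [-3, 3],
 [0, 2]].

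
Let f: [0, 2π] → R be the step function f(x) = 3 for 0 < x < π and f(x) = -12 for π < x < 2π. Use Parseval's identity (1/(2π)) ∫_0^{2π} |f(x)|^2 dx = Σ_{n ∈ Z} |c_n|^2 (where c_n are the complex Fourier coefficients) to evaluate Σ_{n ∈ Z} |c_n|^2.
Σ |c_n|^2 = 153/2

Parseval equates the L^2 energy of f (normalised by 1/(2π)) with the ℓ^2 sum of its Fourier coefficients: (1/(2π)) ∫_0^{2π} |f|^2 = Σ |c_n|^2.
Compute the left side: (1/(2π)) [∫_0^π 3^2 dx + ∫_π^{2π} (-12)^2 dx] = (1/(2π)) · (9π + 144π) = (9 + 144)/2 = 153/2.
So Σ_{n ∈ Z} |c_n|^2 = 153/2.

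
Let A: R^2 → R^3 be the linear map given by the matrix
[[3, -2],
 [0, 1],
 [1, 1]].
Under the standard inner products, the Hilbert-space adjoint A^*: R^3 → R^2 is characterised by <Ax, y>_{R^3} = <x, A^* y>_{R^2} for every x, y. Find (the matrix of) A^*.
A^* = A^T =
[[3, 0, 1],
 [-2, 1, 1]]

For real matrices with standard dot products, the defining identity <Ax, y> = <x, A^* y> gives (Ax)^T y = x^T (A^*) y, i.e. x^T A^T y = x^T (A^*) y. Since this holds for all x, y, we must have A^* = A^T. Therefore
A^* =
[[3, 0, 1],
 [-2, 1, 1]].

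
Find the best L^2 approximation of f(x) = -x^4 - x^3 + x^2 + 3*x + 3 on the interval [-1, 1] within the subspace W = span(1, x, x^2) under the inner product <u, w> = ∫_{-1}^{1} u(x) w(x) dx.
g(x) = x^2/7 + 12*x/5 + 108/35

The best approximation g ∈ W is the orthogonal projection of f onto W. Writing g = a_0 + a_1 x + a_2 x^2, the coefficients solve the normal equations G · a = b where
  G_{ij} = <φ_i, φ_j> and b_i = <f, φ_i>, with φ_0 = 1, φ_1 = x, φ_2 = x^2.
G =
  [2, 0, 2/3]
  [0, 2/3, 0]
  [2/3, 0, 2/5],
b = (94/15, 8/5, 74/35).
Solving gives a_0 = 108/35, a_1 = 12/5, a_2 = 1/7, so
  g(x) = x^2/7 + 12*x/5 + 108/35.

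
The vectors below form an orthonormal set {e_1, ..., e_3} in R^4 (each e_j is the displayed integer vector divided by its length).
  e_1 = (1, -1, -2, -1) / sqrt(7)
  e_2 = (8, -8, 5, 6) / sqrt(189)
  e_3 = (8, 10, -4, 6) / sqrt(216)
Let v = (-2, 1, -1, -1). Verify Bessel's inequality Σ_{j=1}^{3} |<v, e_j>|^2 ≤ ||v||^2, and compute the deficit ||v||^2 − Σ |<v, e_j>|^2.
Σ |<v, e_j>|^2 = 61/9; ||v||^2 = 7; deficit = 2/9

Write each e_j = u_j / sqrt(<u_j, u_j>) where u_j is the displayed integer vector. Then <v, e_j> = <v, u_j> / sqrt(<u_j, u_j>), so |<v, e_j>|^2 = <v, u_j>^2 / <u_j, u_j>.
Coefficients: <v, e_1> = 0/sqrt(7), <v, e_2> = -35/sqrt(189), <v, e_3> = -8/sqrt(216).
Square and sum: Σ |<v, e_j>|^2 = 61/9.
Compute ||v||^2 = v·v = 7.
Deficit = 7 − 61/9 = 2/9 ≥ 0, confirming Bessel's inequality. (The deficit equals ||v − Σ <v,e_j> e_j||^2, the squared distance from v to span{e_j}.)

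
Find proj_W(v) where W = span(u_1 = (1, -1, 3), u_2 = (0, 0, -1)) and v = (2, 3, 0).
proj_W(v) = (-1/2, 1/2, 0)

Set up U = [u_1 | ... | u_2] ∈ R^(3×2). The projector onto W = col(U) is P = U (U^T U)^(-1) U^T.
Compute U^T U =
  [11, -3]
  [-3, 1],
and U^T v = (-1, 0).
Solve U^T U · c = U^T v for the coefficients: c = (-1/2, -3/2). The projection is proj_W(v) = U c.
Check: (v - proj_W(v)) · u_1 = 0  (should be 0).
Check: (v - proj_W(v)) · u_2 = 0  (should be 0).
Result: proj_W(v) = (-1/2, 1/2, 0).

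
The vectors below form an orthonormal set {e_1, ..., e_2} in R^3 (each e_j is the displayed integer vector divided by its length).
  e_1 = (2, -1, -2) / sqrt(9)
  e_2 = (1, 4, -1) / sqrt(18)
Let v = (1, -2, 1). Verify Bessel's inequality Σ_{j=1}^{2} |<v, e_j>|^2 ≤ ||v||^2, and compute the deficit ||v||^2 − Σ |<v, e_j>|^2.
Σ |<v, e_j>|^2 = 4; ||v||^2 = 6; deficit = 2

Write each e_j = u_j / sqrt(<u_j, u_j>) where u_j is the displayed integer vector. Then <v, e_j> = <v, u_j> / sqrt(<u_j, u_j>), so |<v, e_j>|^2 = <v, u_j>^2 / <u_j, u_j>.
Coefficients: <v, e_1> = 2/sqrt(9), <v, e_2> = -8/sqrt(18).
Square and sum: Σ |<v, e_j>|^2 = 4.
Compute ||v||^2 = v·v = 6.
Deficit = 6 − 4 = 2 ≥ 0, confirming Bessel's inequality. (The deficit equals ||v − Σ <v,e_j> e_j||^2, the squared distance from v to span{e_j}.)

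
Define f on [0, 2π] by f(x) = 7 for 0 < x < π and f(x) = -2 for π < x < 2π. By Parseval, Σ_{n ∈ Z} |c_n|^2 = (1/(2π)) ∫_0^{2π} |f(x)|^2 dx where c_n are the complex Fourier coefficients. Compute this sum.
Σ |c_n|^2 = 53/2

Parseval equates the L^2 energy of f (normalised by 1/(2π)) with the ℓ^2 sum of its Fourier coefficients: (1/(2π)) ∫_0^{2π} |f|^2 = Σ |c_n|^2.
Compute the left side: (1/(2π)) [∫_0^π 7^2 dx + ∫_π^{2π} (-2)^2 dx] = (1/(2π)) · (49π + 4π) = (49 + 4)/2 = 53/2.
So Σ_{n ∈ Z} |c_n|^2 = 53/2.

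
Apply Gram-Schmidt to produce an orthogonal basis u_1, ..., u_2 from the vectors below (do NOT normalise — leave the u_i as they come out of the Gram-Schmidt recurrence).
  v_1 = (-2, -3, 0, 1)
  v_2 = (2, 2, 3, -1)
Orthogonal basis:
  u_1 = (-2, -3, 0, 1)
  u_2 = (3/7, -5/14, 3, -3/14)

Apply the Gram-Schmidt recurrence
  u_1 = v_1
  u_i = v_i − Σ_{j<i} ((v_i · u_j) / (u_j · u_j)) · u_j.

Step by step this gives:
  u_1 = (-2, -3, 0, 1)
  u_2 = (3/7, -5/14, 3, -3/14)

Orthogonality check:
  u_2 · u_1 = 0 (should be 0)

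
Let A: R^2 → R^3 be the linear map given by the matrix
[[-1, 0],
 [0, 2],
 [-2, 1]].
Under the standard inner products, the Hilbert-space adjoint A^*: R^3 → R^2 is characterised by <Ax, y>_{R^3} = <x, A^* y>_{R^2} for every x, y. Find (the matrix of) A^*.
A^* = A^T =
[[-1, 0, -2],
 [0, 2, 1]]

For real matrices with standard dot products, the defining identity <Ax, y> = <x, A^* y> gives (Ax)^T y = x^T (A^*) y, i.e. x^T A^T y = x^T (A^*) y. Since this holds for all x, y, we must have A^* = A^T. Therefore
A^* =
[[-1, 0, -2],
 [0, 2, 1]].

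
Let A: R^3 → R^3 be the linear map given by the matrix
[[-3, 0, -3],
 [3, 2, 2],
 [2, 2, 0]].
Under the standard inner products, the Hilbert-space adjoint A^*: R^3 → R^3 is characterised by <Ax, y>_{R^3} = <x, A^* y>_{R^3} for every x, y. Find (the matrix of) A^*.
A^* = A^T =
[[-3, 3, 2],
 [0, 2, 2],
 [-3, 2, 0]]

For real matrices with standard dot products, the defining identity <Ax, y> = <x, A^* y> gives (Ax)^T y = x^T (A^*) y, i.e. x^T A^T y = x^T (A^*) y. Since this holds for all x, y, we must have A^* = A^T. Therefore
A^* =
[[-3, 3, 2],
 [0, 2, 2],
 [-3, 2, 0]].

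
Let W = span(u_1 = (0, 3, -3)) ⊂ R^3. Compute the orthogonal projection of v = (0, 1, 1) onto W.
proj_W(v) = (0, 0, 0)

Set up U = [u_1 | ... | u_1] ∈ R^(3×1). The projector onto W = col(U) is P = U (U^T U)^(-1) U^T.
Compute U^T U =
  [18],
and U^T v = (0).
Solve U^T U · c = U^T v for the coefficients: c = (0). The projection is proj_W(v) = U c.
Check: (v - proj_W(v)) · u_1 = 0  (should be 0).
Result: proj_W(v) = (0, 0, 0).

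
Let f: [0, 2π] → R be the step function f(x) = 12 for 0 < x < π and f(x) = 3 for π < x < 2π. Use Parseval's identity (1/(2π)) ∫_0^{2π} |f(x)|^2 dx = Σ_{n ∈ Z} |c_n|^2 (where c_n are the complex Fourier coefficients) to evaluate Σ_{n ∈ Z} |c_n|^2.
Σ |c_n|^2 = 153/2

Parseval equates the L^2 energy of f (normalised by 1/(2π)) with the ℓ^2 sum of its Fourier coefficients: (1/(2π)) ∫_0^{2π} |f|^2 = Σ |c_n|^2.
Compute the left side: (1/(2π)) [∫_0^π 12^2 dx + ∫_π^{2π} 3^2 dx] = (1/(2π)) · (144π + 9π) = (144 + 9)/2 = 153/2.
So Σ_{n ∈ Z} |c_n|^2 = 153/2.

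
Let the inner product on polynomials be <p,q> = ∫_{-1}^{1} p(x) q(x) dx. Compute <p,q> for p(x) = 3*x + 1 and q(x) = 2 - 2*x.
<p,q> = 0

Expand the product: p(x)·q(x) = -6*x^2 + 4*x + 2.
∫_{-1}^{1} of each monomial x^k gives [2/(k+1) if k even, 0 if k odd]. Integrating term-by-term (or equivalently evaluating the antiderivative F(x) = -2*x^3 + 2*x^2 + 2*x at the endpoints):
  F(1) − F(−1) = 2 − (2) = 0.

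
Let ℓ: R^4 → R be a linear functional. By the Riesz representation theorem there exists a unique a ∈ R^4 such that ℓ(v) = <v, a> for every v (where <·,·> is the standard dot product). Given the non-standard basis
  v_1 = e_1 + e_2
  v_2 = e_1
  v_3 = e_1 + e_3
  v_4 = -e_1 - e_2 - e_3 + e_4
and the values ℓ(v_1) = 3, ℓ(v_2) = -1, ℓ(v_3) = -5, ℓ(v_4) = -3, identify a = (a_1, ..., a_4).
a = (-1, 4, -4, -4)

Write a = (a_1, ..., a_4) in the standard basis. For each basis vector v_i, ℓ(v_i) = <v_i, a> is a linear equation in the a_j's. Collect the n equations into a matrix system V a = ℓ, where row i of V is v_i (expressed in the standard basis). Since V is invertible (lower-triangular with 1s on the diagonal, up to permutation), solve by back-substitution:
  V =
[[1, 1, 0, 0],
 [1, 0, 0, 0],
 [1, 0, 1, 0],
 [-1, -1, -1, 1]]
  V a = (3, -1, -5, -3)
Solving gives a = (-1, 4, -4, -4).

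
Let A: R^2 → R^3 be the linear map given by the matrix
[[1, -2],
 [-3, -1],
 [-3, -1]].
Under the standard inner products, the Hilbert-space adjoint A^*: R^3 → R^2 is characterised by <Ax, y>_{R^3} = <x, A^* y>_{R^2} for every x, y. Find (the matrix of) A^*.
A^* = A^T =
[[1, -3, -3],
 [-2, -1, -1]]

For real matrices with standard dot products, the defining identity <Ax, y> = <x, A^* y> gives (Ax)^T y = x^T (A^*) y, i.e. x^T A^T y = x^T (A^*) y. Since this holds for all x, y, we must have A^* = A^T. Therefore
A^* =
[[1, -3, -3],
 [-2, -1, -1]].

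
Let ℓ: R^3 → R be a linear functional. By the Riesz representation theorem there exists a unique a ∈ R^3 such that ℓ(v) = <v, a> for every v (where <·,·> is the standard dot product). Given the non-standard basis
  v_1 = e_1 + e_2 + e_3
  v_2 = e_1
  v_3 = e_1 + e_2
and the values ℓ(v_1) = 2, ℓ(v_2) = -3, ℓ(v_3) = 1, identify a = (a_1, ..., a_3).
a = (-3, 4, 1)

Write a = (a_1, ..., a_3) in the standard basis. For each basis vector v_i, ℓ(v_i) = <v_i, a> is a linear equation in the a_j's. Collect the n equations into a matrix system V a = ℓ, where row i of V is v_i (expressed in the standard basis). Since V is invertible (lower-triangular with 1s on the diagonal, up to permutation), solve by back-substitution:
  V =
[[1, 1, 1],
 [1, 0, 0],
 [1, 1, 0]]
  V a = (2, -3, 1)
Solving gives a = (-3, 4, 1).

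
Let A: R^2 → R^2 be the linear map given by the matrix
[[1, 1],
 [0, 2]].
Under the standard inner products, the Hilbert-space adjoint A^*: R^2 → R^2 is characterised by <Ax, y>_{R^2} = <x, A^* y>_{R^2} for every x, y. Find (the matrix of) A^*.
A^* = A^T =
[[1, 0],
 [1, 2]]

For real matrices with standard dot products, the defining identity <Ax, y> = <x, A^* y> gives (Ax)^T y = x^T (A^*) y, i.e. x^T A^T y = x^T (A^*) y. Since this holds for all x, y, we must have A^* = A^T. Therefore
A^* =
[[1, 0],
 [1, 2]].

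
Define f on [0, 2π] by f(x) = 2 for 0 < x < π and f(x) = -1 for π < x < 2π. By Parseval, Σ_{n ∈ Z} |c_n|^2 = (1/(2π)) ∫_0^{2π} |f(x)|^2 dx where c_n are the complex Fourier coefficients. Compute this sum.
Σ |c_n|^2 = 5/2

Parseval equates the L^2 energy of f (normalised by 1/(2π)) with the ℓ^2 sum of its Fourier coefficients: (1/(2π)) ∫_0^{2π} |f|^2 = Σ |c_n|^2.
Compute the left side: (1/(2π)) [∫_0^π 2^2 dx + ∫_π^{2π} (-1)^2 dx] = (1/(2π)) · (4π + 1π) = (4 + 1)/2 = 5/2.
So Σ_{n ∈ Z} |c_n|^2 = 5/2.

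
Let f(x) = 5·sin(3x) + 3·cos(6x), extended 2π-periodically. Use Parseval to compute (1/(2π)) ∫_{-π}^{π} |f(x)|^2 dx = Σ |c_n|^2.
Σ |c_n|^2 = 17

Expand |f|^2 and use orthogonality of {sin(nx), cos(mx)} on [-π, π]:
  ∫_{-π}^{π} sin(nx)^2 dx = π, ∫ cos(mx)^2 dx = π, and cross terms integrate to 0.
So ∫_{-π}^{π} f(x)^2 dx = 5^2 · π + 3^2 · π = (25 + 9)π.
Divide by 2π: (25 + 9)/2 = 17.
By Parseval, this equals Σ |c_n|^2.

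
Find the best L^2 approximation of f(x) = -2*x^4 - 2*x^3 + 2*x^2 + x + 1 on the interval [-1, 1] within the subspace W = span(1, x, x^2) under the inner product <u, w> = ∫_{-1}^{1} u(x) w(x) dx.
g(x) = 2*x^2/7 - x/5 + 41/35

The best approximation g ∈ W is the orthogonal projection of f onto W. Writing g = a_0 + a_1 x + a_2 x^2, the coefficients solve the normal equations G · a = b where
  G_{ij} = <φ_i, φ_j> and b_i = <f, φ_i>, with φ_0 = 1, φ_1 = x, φ_2 = x^2.
G =
  [2, 0, 2/3]
  [0, 2/3, 0]
  [2/3, 0, 2/5],
b = (38/15, -2/15, 94/105).
Solving gives a_0 = 41/35, a_1 = -1/5, a_2 = 2/7, so
  g(x) = 2*x^2/7 - x/5 + 41/35.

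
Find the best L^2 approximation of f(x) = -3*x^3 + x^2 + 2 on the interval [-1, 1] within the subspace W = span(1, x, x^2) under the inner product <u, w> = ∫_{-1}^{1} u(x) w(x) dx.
g(x) = x^2 - 9*x/5 + 2

The best approximation g ∈ W is the orthogonal projection of f onto W. Writing g = a_0 + a_1 x + a_2 x^2, the coefficients solve the normal equations G · a = b where
  G_{ij} = <φ_i, φ_j> and b_i = <f, φ_i>, with φ_0 = 1, φ_1 = x, φ_2 = x^2.
G =
  [2, 0, 2/3]
  [0, 2/3, 0]
  [2/3, 0, 2/5],
b = (14/3, -6/5, 26/15).
Solving gives a_0 = 2, a_1 = -9/5, a_2 = 1, so
  g(x) = x^2 - 9*x/5 + 2.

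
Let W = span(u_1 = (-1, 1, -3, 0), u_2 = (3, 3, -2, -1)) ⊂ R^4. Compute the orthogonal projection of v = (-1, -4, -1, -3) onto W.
proj_W(v) = (-390/217, -270/217, 40/217, 110/217)

Set up U = [u_1 | ... | u_2] ∈ R^(4×2). The projector onto W = col(U) is P = U (U^T U)^(-1) U^T.
Compute U^T U =
  [11, 6]
  [6, 23],
and U^T v = (0, -10).
Solve U^T U · c = U^T v for the coefficients: c = (60/217, -110/217). The projection is proj_W(v) = U c.
Check: (v - proj_W(v)) · u_1 = 0  (should be 0).
Check: (v - proj_W(v)) · u_2 = 0  (should be 0).
Result: proj_W(v) = (-390/217, -270/217, 40/217, 110/217).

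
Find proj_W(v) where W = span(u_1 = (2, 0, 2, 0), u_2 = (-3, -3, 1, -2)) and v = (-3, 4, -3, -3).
proj_W(v) = (-17/7, 6/7, -25/7, 4/7)

Set up U = [u_1 | ... | u_2] ∈ R^(4×2). The projector onto W = col(U) is P = U (U^T U)^(-1) U^T.
Compute U^T U =
  [8, -4]
  [-4, 23],
and U^T v = (-12, 0).
Solve U^T U · c = U^T v for the coefficients: c = (-23/14, -2/7). The projection is proj_W(v) = U c.
Check: (v - proj_W(v)) · u_1 = 0  (should be 0).
Check: (v - proj_W(v)) · u_2 = 0  (should be 0).
Result: proj_W(v) = (-17/7, 6/7, -25/7, 4/7).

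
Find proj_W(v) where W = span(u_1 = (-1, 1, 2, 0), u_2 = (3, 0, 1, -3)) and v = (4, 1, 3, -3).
proj_W(v) = (360/113, 81/113, 309/113, -441/113)

Set up U = [u_1 | ... | u_2] ∈ R^(4×2). The projector onto W = col(U) is P = U (U^T U)^(-1) U^T.
Compute U^T U =
  [6, -1]
  [-1, 19],
and U^T v = (3, 24).
Solve U^T U · c = U^T v for the coefficients: c = (81/113, 147/113). The projection is proj_W(v) = U c.
Check: (v - proj_W(v)) · u_1 = 0  (should be 0).
Check: (v - proj_W(v)) · u_2 = 0  (should be 0).
Result: proj_W(v) = (360/113, 81/113, 309/113, -441/113).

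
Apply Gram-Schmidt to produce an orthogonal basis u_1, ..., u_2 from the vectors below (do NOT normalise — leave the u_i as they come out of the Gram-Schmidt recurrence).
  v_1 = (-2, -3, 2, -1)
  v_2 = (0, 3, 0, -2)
Orthogonal basis:
  u_1 = (-2, -3, 2, -1)
  u_2 = (-7/9, 11/6, 7/9, -43/18)

Apply the Gram-Schmidt recurrence
  u_1 = v_1
  u_i = v_i − Σ_{j<i} ((v_i · u_j) / (u_j · u_j)) · u_j.

Step by step this gives:
  u_1 = (-2, -3, 2, -1)
  u_2 = (-7/9, 11/6, 7/9, -43/18)

Orthogonality check:
  u_2 · u_1 = 0 (should be 0)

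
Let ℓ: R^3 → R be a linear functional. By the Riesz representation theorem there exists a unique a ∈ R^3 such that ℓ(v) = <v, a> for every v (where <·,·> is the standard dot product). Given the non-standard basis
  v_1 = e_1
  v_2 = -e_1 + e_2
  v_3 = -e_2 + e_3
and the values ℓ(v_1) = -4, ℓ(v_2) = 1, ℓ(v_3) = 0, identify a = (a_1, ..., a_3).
a = (-4, -3, -3)

Write a = (a_1, ..., a_3) in the standard basis. For each basis vector v_i, ℓ(v_i) = <v_i, a> is a linear equation in the a_j's. Collect the n equations into a matrix system V a = ℓ, where row i of V is v_i (expressed in the standard basis). Since V is invertible (lower-triangular with 1s on the diagonal, up to permutation), solve by back-substitution:
  V =
[[1, 0, 0],
 [-1, 1, 0],
 [0, -1, 1]]
  V a = (-4, 1, 0)
Solving gives a = (-4, -3, -3).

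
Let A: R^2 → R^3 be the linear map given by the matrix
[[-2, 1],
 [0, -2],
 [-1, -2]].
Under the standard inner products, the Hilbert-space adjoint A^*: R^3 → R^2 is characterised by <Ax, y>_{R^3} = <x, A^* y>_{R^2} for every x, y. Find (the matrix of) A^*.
A^* = A^T =
[[-2, 0, -1],
 [1, -2, -2]]

For real matrices with standard dot products, the defining identity <Ax, y> = <x, A^* y> gives (Ax)^T y = x^T (A^*) y, i.e. x^T A^T y = x^T (A^*) y. Since this holds for all x, y, we must have A^* = A^T. Therefore
A^* =
[[-2, 0, -1],
 [1, -2, -2]].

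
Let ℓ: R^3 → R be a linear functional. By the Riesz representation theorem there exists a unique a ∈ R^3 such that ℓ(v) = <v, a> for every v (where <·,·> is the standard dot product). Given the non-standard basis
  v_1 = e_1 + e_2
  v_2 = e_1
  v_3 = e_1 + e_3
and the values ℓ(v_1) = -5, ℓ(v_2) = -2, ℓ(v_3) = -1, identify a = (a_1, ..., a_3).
a = (-2, -3, 1)

Write a = (a_1, ..., a_3) in the standard basis. For each basis vector v_i, ℓ(v_i) = <v_i, a> is a linear equation in the a_j's. Collect the n equations into a matrix system V a = ℓ, where row i of V is v_i (expressed in the standard basis). Since V is invertible (lower-triangular with 1s on the diagonal, up to permutation), solve by back-substitution:
  V =
[[1, 1, 0],
 [1, 0, 0],
 [1, 0, 1]]
  V a = (-5, -2, -1)
Solving gives a = (-2, -3, 1).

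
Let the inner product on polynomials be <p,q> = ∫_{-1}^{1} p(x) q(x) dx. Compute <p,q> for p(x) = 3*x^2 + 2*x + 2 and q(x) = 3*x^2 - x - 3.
<p,q> = -176/15

Expand the product: p(x)·q(x) = 9*x^4 + 3*x^3 - 5*x^2 - 8*x - 6.
∫_{-1}^{1} of each monomial x^k gives [2/(k+1) if k even, 0 if k odd]. Integrating term-by-term (or equivalently evaluating the antiderivative F(x) = 9*x^5/5 + 3*x^4/4 - 5*x^3/3 - 4*x^2 - 6*x at the endpoints):
  F(1) − F(−1) = -547/60 − (157/60) = -176/15.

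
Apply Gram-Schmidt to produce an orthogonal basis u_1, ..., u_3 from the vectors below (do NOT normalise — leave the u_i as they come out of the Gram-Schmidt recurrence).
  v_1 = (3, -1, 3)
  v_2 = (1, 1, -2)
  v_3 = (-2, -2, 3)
Orthogonal basis:
  u_1 = (3, -1, 3)
  u_2 = (31/19, 15/19, -26/19)
  u_3 = (2/49, -18/49, -8/49)

Apply the Gram-Schmidt recurrence
  u_1 = v_1
  u_i = v_i − Σ_{j<i} ((v_i · u_j) / (u_j · u_j)) · u_j.

Step by step this gives:
  u_1 = (3, -1, 3)
  u_2 = (31/19, 15/19, -26/19)
  u_3 = (2/49, -18/49, -8/49)

Orthogonality check:
  u_2 · u_1 = 0 (should be 0)
  u_3 · u_1 = 0 (should be 0)
  u_3 · u_2 = 0 (should be 0)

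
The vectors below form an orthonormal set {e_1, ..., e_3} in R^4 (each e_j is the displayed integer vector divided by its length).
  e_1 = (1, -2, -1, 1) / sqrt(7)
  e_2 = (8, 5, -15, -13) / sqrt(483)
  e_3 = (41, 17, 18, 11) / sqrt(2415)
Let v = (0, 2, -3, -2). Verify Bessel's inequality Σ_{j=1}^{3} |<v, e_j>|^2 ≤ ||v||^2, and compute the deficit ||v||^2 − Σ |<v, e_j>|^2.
Σ |<v, e_j>|^2 = 78/5; ||v||^2 = 17; deficit = 7/5

Write each e_j = u_j / sqrt(<u_j, u_j>) where u_j is the displayed integer vector. Then <v, e_j> = <v, u_j> / sqrt(<u_j, u_j>), so |<v, e_j>|^2 = <v, u_j>^2 / <u_j, u_j>.
Coefficients: <v, e_1> = -3/sqrt(7), <v, e_2> = 81/sqrt(483), <v, e_3> = -42/sqrt(2415).
Square and sum: Σ |<v, e_j>|^2 = 78/5.
Compute ||v||^2 = v·v = 17.
Deficit = 17 − 78/5 = 7/5 ≥ 0, confirming Bessel's inequality. (The deficit equals ||v − Σ <v,e_j> e_j||^2, the squared distance from v to span{e_j}.)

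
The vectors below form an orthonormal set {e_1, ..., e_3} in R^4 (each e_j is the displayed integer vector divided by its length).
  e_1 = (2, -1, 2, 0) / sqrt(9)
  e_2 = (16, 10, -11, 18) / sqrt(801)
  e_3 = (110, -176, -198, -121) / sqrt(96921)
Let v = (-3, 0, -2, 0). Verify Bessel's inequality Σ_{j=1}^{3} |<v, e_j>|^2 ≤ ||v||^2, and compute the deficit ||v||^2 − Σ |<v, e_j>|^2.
Σ |<v, e_j>|^2 = 12; ||v||^2 = 13; deficit = 1

Write each e_j = u_j / sqrt(<u_j, u_j>) where u_j is the displayed integer vector. Then <v, e_j> = <v, u_j> / sqrt(<u_j, u_j>), so |<v, e_j>|^2 = <v, u_j>^2 / <u_j, u_j>.
Coefficients: <v, e_1> = -10/sqrt(9), <v, e_2> = -26/sqrt(801), <v, e_3> = 66/sqrt(96921).
Square and sum: Σ |<v, e_j>|^2 = 12.
Compute ||v||^2 = v·v = 13.
Deficit = 13 − 12 = 1 ≥ 0, confirming Bessel's inequality. (The deficit equals ||v − Σ <v,e_j> e_j||^2, the squared distance from v to span{e_j}.)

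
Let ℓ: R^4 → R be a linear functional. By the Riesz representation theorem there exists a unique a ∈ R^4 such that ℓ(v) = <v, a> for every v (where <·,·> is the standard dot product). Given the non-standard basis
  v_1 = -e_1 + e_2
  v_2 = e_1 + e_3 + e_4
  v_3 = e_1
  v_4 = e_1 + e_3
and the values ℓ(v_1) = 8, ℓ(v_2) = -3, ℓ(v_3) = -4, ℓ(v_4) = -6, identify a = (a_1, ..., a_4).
a = (-4, 4, -2, 3)

Write a = (a_1, ..., a_4) in the standard basis. For each basis vector v_i, ℓ(v_i) = <v_i, a> is a linear equation in the a_j's. Collect the n equations into a matrix system V a = ℓ, where row i of V is v_i (expressed in the standard basis). Since V is invertible (lower-triangular with 1s on the diagonal, up to permutation), solve by back-substitution:
  V =
[[-1, 1, 0, 0],
 [1, 0, 1, 1],
 [1, 0, 0, 0],
 [1, 0, 1, 0]]
  V a = (8, -3, -4, -6)
Solving gives a = (-4, 4, -2, 3).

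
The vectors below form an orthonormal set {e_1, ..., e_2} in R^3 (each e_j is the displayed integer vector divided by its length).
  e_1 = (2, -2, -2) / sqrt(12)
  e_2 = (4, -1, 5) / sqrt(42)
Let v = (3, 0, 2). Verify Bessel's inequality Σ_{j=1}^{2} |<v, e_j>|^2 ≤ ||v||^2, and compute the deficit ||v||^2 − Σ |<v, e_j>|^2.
Σ |<v, e_j>|^2 = 83/7; ||v||^2 = 13; deficit = 8/7

Write each e_j = u_j / sqrt(<u_j, u_j>) where u_j is the displayed integer vector. Then <v, e_j> = <v, u_j> / sqrt(<u_j, u_j>), so |<v, e_j>|^2 = <v, u_j>^2 / <u_j, u_j>.
Coefficients: <v, e_1> = 2/sqrt(12), <v, e_2> = 22/sqrt(42).
Square and sum: Σ |<v, e_j>|^2 = 83/7.
Compute ||v||^2 = v·v = 13.
Deficit = 13 − 83/7 = 8/7 ≥ 0, confirming Bessel's inequality. (The deficit equals ||v − Σ <v,e_j> e_j||^2, the squared distance from v to span{e_j}.)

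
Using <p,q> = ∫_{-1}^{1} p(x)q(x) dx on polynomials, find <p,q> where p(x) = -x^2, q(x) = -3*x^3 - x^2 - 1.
<p,q> = 16/15

Expand the product: p(x)·q(x) = 3*x^5 + x^4 + x^2.
∫_{-1}^{1} of each monomial x^k gives [2/(k+1) if k even, 0 if k odd]. Integrating term-by-term (or equivalently evaluating the antiderivative F(x) = x^6/2 + x^5/5 + x^3/3 at the endpoints):
  F(1) − F(−1) = 31/30 − (-1/30) = 16/15.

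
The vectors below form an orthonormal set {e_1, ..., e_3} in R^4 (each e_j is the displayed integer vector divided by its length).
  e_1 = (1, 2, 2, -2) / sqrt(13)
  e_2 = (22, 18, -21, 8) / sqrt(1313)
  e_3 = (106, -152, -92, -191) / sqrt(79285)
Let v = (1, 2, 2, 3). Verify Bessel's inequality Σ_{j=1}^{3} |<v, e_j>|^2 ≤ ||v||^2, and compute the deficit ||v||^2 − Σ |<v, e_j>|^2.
Σ |<v, e_j>|^2 = 2106/157; ||v||^2 = 18; deficit = 720/157

Write each e_j = u_j / sqrt(<u_j, u_j>) where u_j is the displayed integer vector. Then <v, e_j> = <v, u_j> / sqrt(<u_j, u_j>), so |<v, e_j>|^2 = <v, u_j>^2 / <u_j, u_j>.
Coefficients: <v, e_1> = 3/sqrt(13), <v, e_2> = 40/sqrt(1313), <v, e_3> = -955/sqrt(79285).
Square and sum: Σ |<v, e_j>|^2 = 2106/157.
Compute ||v||^2 = v·v = 18.
Deficit = 18 − 2106/157 = 720/157 ≥ 0, confirming Bessel's inequality. (The deficit equals ||v − Σ <v,e_j> e_j||^2, the squared distance from v to span{e_j}.)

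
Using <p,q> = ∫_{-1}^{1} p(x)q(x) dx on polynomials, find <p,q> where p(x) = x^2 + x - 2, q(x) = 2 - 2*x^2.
<p,q> = -24/5

Expand the product: p(x)·q(x) = -2*x^4 - 2*x^3 + 6*x^2 + 2*x - 4.
∫_{-1}^{1} of each monomial x^k gives [2/(k+1) if k even, 0 if k odd]. Integrating term-by-term (or equivalently evaluating the antiderivative F(x) = -2*x^5/5 - x^4/2 + 2*x^3 + x^2 - 4*x at the endpoints):
  F(1) − F(−1) = -19/10 − (29/10) = -24/5.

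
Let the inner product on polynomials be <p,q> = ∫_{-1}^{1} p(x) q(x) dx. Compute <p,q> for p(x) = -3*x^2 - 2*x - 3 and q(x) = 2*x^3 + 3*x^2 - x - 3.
<p,q> = 212/15

Expand the product: p(x)·q(x) = -6*x^5 - 13*x^4 - 9*x^3 + 2*x^2 + 9*x + 9.
∫_{-1}^{1} of each monomial x^k gives [2/(k+1) if k even, 0 if k odd]. Integrating term-by-term (or equivalently evaluating the antiderivative F(x) = -x^6 - 13*x^5/5 - 9*x^4/4 + 2*x^3/3 + 9*x^2/2 + 9*x at the endpoints):
  F(1) − F(−1) = 499/60 − (-349/60) = 212/15.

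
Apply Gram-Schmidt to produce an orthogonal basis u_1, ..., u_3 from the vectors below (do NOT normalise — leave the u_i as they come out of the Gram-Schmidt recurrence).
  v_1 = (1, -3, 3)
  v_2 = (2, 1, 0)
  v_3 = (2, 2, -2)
Orthogonal basis:
  u_1 = (1, -3, 3)
  u_2 = (39/19, 16/19, 3/19)
  u_3 = (12/47, -24/47, -28/47)

Apply the Gram-Schmidt recurrence
  u_1 = v_1
  u_i = v_i − Σ_{j<i} ((v_i · u_j) / (u_j · u_j)) · u_j.

Step by step this gives:
  u_1 = (1, -3, 3)
  u_2 = (39/19, 16/19, 3/19)
  u_3 = (12/47, -24/47, -28/47)

Orthogonality check:
  u_2 · u_1 = 0 (should be 0)
  u_3 · u_1 = 0 (should be 0)
  u_3 · u_2 = 0 (should be 0)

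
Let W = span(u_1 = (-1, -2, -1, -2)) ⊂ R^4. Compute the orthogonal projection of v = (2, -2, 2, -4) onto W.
proj_W(v) = (-4/5, -8/5, -4/5, -8/5)

Set up U = [u_1 | ... | u_1] ∈ R^(4×1). The projector onto W = col(U) is P = U (U^T U)^(-1) U^T.
Compute U^T U =
  [10],
and U^T v = (8).
Solve U^T U · c = U^T v for the coefficients: c = (4/5). The projection is proj_W(v) = U c.
Check: (v - proj_W(v)) · u_1 = 0  (should be 0).
Result: proj_W(v) = (-4/5, -8/5, -4/5, -8/5).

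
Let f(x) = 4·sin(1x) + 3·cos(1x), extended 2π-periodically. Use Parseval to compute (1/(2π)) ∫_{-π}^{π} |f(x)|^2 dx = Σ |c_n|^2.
Σ |c_n|^2 = 25/2

Expand |f|^2 and use orthogonality of {sin(nx), cos(mx)} on [-π, π]:
  ∫_{-π}^{π} sin(nx)^2 dx = π, ∫ cos(mx)^2 dx = π, and cross terms integrate to 0.
So ∫_{-π}^{π} f(x)^2 dx = 4^2 · π + 3^2 · π = (16 + 9)π.
Divide by 2π: (16 + 9)/2 = 25/2.
By Parseval, this equals Σ |c_n|^2.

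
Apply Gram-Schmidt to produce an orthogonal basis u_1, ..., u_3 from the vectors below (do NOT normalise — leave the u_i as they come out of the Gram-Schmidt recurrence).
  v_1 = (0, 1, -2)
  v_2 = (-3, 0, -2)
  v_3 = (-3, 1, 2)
Orthogonal basis:
  u_1 = (0, 1, -2)
  u_2 = (-3, -4/5, -2/5)
  u_3 = (-36/49, 108/49, 54/49)

Apply the Gram-Schmidt recurrence
  u_1 = v_1
  u_i = v_i − Σ_{j<i} ((v_i · u_j) / (u_j · u_j)) · u_j.

Step by step this gives:
  u_1 = (0, 1, -2)
  u_2 = (-3, -4/5, -2/5)
  u_3 = (-36/49, 108/49, 54/49)

Orthogonality check:
  u_2 · u_1 = 0 (should be 0)
  u_3 · u_1 = 0 (should be 0)
  u_3 · u_2 = 0 (should be 0)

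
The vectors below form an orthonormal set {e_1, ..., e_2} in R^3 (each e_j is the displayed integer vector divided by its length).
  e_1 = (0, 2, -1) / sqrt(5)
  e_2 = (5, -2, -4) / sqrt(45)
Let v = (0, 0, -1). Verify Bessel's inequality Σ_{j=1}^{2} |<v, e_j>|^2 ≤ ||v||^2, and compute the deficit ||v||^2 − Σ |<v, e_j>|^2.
Σ |<v, e_j>|^2 = 5/9; ||v||^2 = 1; deficit = 4/9

Write each e_j = u_j / sqrt(<u_j, u_j>) where u_j is the displayed integer vector. Then <v, e_j> = <v, u_j> / sqrt(<u_j, u_j>), so |<v, e_j>|^2 = <v, u_j>^2 / <u_j, u_j>.
Coefficients: <v, e_1> = 1/sqrt(5), <v, e_2> = 4/sqrt(45).
Square and sum: Σ |<v, e_j>|^2 = 5/9.
Compute ||v||^2 = v·v = 1.
Deficit = 1 − 5/9 = 4/9 ≥ 0, confirming Bessel's inequality. (The deficit equals ||v − Σ <v,e_j> e_j||^2, the squared distance from v to span{e_j}.)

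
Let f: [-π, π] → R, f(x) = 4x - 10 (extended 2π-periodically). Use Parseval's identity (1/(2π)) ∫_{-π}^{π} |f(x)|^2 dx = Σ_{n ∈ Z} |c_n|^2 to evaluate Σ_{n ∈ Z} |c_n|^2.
Σ |c_n|^2 = 16π^2/3 + 100

Expand and integrate term by term over [-π, π]:
  ∫ (4x)^2 dx = 16·(2π^3/3); ∫ 2·4·(-10)·x dx = 0 (odd integrand); ∫ (-10)^2 dx = 100·2π.
So (1/(2π)) ∫_{-π}^{π} (4x - 10)^2 dx = 16π^2/3 + 100 = 16π^2/3 + 100.
Parseval ⇒ Σ |c_n|^2 = 16π^2/3 + 100.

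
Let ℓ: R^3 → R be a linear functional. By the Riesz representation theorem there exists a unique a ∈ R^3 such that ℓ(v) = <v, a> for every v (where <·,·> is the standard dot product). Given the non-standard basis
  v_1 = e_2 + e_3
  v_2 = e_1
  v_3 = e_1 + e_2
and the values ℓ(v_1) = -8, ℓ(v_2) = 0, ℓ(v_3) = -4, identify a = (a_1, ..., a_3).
a = (0, -4, -4)

Write a = (a_1, ..., a_3) in the standard basis. For each basis vector v_i, ℓ(v_i) = <v_i, a> is a linear equation in the a_j's. Collect the n equations into a matrix system V a = ℓ, where row i of V is v_i (expressed in the standard basis). Since V is invertible (lower-triangular with 1s on the diagonal, up to permutation), solve by back-substitution:
  V =
[[0, 1, 1],
 [1, 0, 0],
 [1, 1, 0]]
  V a = (-8, 0, -4)
Solving gives a = (0, -4, -4).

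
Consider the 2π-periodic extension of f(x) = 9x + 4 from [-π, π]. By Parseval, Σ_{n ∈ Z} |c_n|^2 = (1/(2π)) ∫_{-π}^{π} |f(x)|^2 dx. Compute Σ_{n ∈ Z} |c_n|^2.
Σ |c_n|^2 = 27π^2 + 16

Expand and integrate term by term over [-π, π]:
  ∫ (9x)^2 dx = 81·(2π^3/3); ∫ 2·9·(4)·x dx = 0 (odd integrand); ∫ 4^2 dx = 16·2π.
So (1/(2π)) ∫_{-π}^{π} (9x + 4)^2 dx = 81π^2/3 + 16 = 27π^2 + 16.
Parseval ⇒ Σ |c_n|^2 = 27π^2 + 16.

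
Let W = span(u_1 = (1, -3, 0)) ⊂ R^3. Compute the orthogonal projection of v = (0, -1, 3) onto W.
proj_W(v) = (3/10, -9/10, 0)

Set up U = [u_1 | ... | u_1] ∈ R^(3×1). The projector onto W = col(U) is P = U (U^T U)^(-1) U^T.
Compute U^T U =
  [10],
and U^T v = (3).
Solve U^T U · c = U^T v for the coefficients: c = (3/10). The projection is proj_W(v) = U c.
Check: (v - proj_W(v)) · u_1 = 0  (should be 0).
Result: proj_W(v) = (3/10, -9/10, 0).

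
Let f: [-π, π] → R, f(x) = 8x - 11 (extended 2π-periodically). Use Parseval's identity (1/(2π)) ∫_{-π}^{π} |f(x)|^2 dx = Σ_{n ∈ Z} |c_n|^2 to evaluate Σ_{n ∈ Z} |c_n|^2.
Σ |c_n|^2 = 64π^2/3 + 121

Expand and integrate term by term over [-π, π]:
  ∫ (8x)^2 dx = 64·(2π^3/3); ∫ 2·8·(-11)·x dx = 0 (odd integrand); ∫ (-11)^2 dx = 121·2π.
So (1/(2π)) ∫_{-π}^{π} (8x - 11)^2 dx = 64π^2/3 + 121 = 64π^2/3 + 121.
Parseval ⇒ Σ |c_n|^2 = 64π^2/3 + 121.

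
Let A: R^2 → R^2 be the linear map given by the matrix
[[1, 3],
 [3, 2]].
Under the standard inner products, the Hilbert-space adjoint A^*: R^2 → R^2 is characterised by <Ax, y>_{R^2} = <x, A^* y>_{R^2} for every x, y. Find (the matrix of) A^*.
A^* = A^T =
[[1, 3],
 [3, 2]]

For real matrices with standard dot products, the defining identity <Ax, y> = <x, A^* y> gives (Ax)^T y = x^T (A^*) y, i.e. x^T A^T y = x^T (A^*) y. Since this holds for all x, y, we must have A^* = A^T. Therefore
A^* =
[[1, 3],
 [3, 2]].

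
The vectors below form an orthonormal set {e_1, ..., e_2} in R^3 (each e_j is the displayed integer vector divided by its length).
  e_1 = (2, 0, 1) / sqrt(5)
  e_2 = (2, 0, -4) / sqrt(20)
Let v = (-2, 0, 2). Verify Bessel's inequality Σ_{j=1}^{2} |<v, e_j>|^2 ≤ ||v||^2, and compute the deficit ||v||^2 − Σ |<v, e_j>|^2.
Σ |<v, e_j>|^2 = 8; ||v||^2 = 8; deficit = 0

Write each e_j = u_j / sqrt(<u_j, u_j>) where u_j is the displayed integer vector. Then <v, e_j> = <v, u_j> / sqrt(<u_j, u_j>), so |<v, e_j>|^2 = <v, u_j>^2 / <u_j, u_j>.
Coefficients: <v, e_1> = -2/sqrt(5), <v, e_2> = -12/sqrt(20).
Square and sum: Σ |<v, e_j>|^2 = 8.
Compute ||v||^2 = v·v = 8.
Deficit = 8 − 8 = 0 ≥ 0, confirming Bessel's inequality. (The deficit equals ||v − Σ <v,e_j> e_j||^2, the squared distance from v to span{e_j}.)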